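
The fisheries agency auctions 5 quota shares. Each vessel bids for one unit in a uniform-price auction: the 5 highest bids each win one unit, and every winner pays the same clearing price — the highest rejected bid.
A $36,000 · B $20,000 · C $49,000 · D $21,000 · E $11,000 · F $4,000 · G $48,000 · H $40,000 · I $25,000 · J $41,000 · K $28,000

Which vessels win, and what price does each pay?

C, G, J, H, A; each pays $28,000

Ordering the bids: 49,000 (C), 48,000 (G), 41,000 (J), 40,000 (H), 36,000 (A), 28,000 (K), 25,000 (I), …
The 5 highest are C, G, J, H, A.
First losing bid is K's $28,000, which sets the uniform price.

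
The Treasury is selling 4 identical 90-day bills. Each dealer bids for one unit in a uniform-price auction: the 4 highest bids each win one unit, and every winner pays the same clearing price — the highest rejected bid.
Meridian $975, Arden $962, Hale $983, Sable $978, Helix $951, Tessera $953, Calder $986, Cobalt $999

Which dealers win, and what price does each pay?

Bids ranked high→low: 999 (Cobalt), 986 (Calder), 983 (Hale), 978 (Sable), 975 (Meridian), 962 (Arden), …
Top 4: Cobalt, Calder, Hale, Sable.
Highest unsuccessful bid: $975 → clearing price.

Cobalt, Calder, Hale, Sable; each pays $975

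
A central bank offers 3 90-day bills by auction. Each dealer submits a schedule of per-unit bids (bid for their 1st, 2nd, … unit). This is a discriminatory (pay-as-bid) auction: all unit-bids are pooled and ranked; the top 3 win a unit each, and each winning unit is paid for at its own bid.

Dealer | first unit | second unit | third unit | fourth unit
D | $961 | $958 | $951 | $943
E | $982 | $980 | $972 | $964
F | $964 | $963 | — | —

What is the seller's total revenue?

Total revenue: $2,934

Pooled unit-bids ranked (top 3): 982 (E-1), 980 (E-2), 972 (E-3)
Next rejected bid: $964 (not a price — pay-as-bid).
Each winning unit pays its own bid.
Revenue = 982 + 980 + 972 = $2,934.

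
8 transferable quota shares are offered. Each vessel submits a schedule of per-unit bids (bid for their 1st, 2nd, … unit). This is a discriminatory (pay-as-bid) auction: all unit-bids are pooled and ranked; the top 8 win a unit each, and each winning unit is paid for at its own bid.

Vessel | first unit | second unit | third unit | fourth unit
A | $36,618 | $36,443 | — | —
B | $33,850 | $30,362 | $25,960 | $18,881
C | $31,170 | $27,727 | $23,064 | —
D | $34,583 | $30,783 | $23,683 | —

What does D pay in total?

D pays $65,366

Merging the schedules and taking the best 8: 36,618 (A-1), 36,443 (A-2), 34,583 (D-1), 33,850 (B-1), 31,170 (C-1), 30,783 (D-2), 30,362 (B-2), 27,727 (C-2)
Next rejected bid: $25,960 (not a price — pay-as-bid).
D's winning unit-bids: 34,583 + 30,783 = $65,366.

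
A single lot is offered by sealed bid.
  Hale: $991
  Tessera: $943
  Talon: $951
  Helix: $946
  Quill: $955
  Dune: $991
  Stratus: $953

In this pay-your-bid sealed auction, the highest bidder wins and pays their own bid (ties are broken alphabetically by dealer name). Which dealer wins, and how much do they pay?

Dune pays $991

Rule: the highest bidder wins and pays their own bid.
Bids in order: 991 (Dune) > 991 (Hale) > 955 (Quill) > 953 (Stratus) > 951 (Talon) > 946 (Helix) > …
Dune and Hale tie at $991; tie-break gives it to Dune.
Dune is highest → pays own bid, $991.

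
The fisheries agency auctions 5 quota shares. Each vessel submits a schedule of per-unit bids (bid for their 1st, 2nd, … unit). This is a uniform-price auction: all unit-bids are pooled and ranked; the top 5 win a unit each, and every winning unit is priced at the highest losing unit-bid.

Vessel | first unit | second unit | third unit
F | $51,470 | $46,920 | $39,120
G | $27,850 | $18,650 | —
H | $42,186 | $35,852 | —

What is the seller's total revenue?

Total revenue: $139,250

Pooled unit-bids ranked (top 5): 51,470 (F-1), 46,920 (F-2), 42,186 (H-1), 39,120 (F-3), 35,852 (H-2)
First bid not allocated: $27,850.
Allocation: F 3, H 2. Every unit priced at $27,850.
Revenue = 5 × 27,850 = $139,250.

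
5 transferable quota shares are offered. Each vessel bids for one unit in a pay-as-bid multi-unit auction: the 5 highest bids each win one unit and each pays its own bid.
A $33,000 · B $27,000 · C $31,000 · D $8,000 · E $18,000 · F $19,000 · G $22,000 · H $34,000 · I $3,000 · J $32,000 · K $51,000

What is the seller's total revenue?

Bids ranked high→low: 51,000 (K), 34,000 (H), 33,000 (A), 32,000 (J), 31,000 (C), 27,000 (B), 22,000 (G), …
Winners (5 units): K, H, A, J, C.
Total revenue = 51,000 + 34,000 + 33,000 + 32,000 + 31,000 = $181,000.

Total revenue: $181,000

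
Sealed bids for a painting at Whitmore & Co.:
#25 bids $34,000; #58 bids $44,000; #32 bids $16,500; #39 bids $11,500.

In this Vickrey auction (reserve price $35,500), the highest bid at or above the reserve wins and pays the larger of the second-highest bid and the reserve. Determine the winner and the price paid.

#58 pays $35,500

Sorting bids: 44,000 (#58) > 34,000 (#25) > 16,500 (#32) > 11,500 (#39)
Highest eligible bid: #58 at $44,000.
max(second-highest $34,000, reserve $35,500) = $35,500.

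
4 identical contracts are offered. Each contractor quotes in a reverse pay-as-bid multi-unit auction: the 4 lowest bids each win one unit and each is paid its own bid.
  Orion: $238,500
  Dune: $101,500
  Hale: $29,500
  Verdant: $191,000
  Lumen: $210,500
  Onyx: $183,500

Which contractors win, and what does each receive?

Bids ranked low→high: 29,500 (Hale), 101,500 (Dune), 183,500 (Onyx), 191,000 (Verdant), 210,500 (Lumen), 238,500 (Orion)
Winners (4 units): Hale, Dune, Onyx, Verdant.
Each winner is paid its own bid: Hale $29,500, Dune $101,500, Onyx $183,500, Verdant $191,000.

Hale $29,500, Dune $101,500, Onyx $183,500, Verdant $191,000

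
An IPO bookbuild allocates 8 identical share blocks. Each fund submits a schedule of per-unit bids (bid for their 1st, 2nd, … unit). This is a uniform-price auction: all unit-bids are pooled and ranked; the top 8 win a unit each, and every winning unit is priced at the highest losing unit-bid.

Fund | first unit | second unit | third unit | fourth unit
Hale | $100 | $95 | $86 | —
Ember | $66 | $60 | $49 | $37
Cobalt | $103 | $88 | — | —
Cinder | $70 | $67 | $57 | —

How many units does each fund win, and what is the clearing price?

Cinder 2, Cobalt 2, Ember 1, Hale 3; clearing price $60

Merging the schedules and taking the best 8: 103 (Cobalt-1), 100 (Hale-1), 95 (Hale-2), 88 (Cobalt-2), 86 (Hale-3), 70 (Cinder-1), 67 (Cinder-2), 66 (Ember-1)
The (k+1)-th unit-bid is $60.
Allocation: Cinder 2, Cobalt 2, Ember 1, Hale 3.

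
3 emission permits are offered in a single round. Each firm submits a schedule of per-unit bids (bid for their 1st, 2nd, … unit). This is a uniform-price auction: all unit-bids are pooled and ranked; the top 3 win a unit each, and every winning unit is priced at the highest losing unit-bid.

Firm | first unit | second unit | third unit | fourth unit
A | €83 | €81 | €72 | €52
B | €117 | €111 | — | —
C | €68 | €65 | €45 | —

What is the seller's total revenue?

Total revenue: €243

Merging the schedules and taking the best 3: 117 (B-1), 111 (B-2), 83 (A-1)
Highest rejected unit-bid = €81.
Allocation: A 1, B 2. Every unit priced at €81.
Revenue = 3 × 81 = €243.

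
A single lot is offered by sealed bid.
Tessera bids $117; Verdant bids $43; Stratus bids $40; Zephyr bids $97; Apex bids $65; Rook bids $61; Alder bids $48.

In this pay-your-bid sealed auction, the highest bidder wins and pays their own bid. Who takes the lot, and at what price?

Rule: the highest bidder wins and pays their own bid.
Bids in order: 117 (Tessera) > 97 (Zephyr) > 65 (Apex) > 61 (Rook) > 48 (Alder) > 43 (Verdant) > …
Tessera has the highest bid and pays exactly that: $117.

Tessera pays $117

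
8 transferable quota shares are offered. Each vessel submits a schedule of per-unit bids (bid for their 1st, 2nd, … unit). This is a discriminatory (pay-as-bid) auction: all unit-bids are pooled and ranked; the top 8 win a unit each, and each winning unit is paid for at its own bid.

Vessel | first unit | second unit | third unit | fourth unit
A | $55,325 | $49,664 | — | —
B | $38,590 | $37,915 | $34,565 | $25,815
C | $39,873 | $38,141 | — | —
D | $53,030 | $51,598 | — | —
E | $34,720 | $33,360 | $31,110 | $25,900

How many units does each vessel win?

A 2, B 2, C 2, D 2

Merging the schedules and taking the best 8: 55,325 (A-1), 53,030 (D-1), 51,598 (D-2), 49,664 (A-2), 39,873 (C-1), 38,590 (B-1), 38,141 (C-2), 37,915 (B-2)
Next rejected bid: $34,720 (not a price — pay-as-bid).
Allocation: A 2, B 2, C 2, D 2.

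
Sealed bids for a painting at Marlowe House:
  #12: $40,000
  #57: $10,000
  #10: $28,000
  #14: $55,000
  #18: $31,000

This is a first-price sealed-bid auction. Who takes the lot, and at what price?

#14 pays $55,000

Bids ranked: 55,000 (#14) > 40,000 (#12) > 31,000 (#18) > 28,000 (#10) > 10,000 (#57)
#14 has the highest bid and pays exactly that: $55,000.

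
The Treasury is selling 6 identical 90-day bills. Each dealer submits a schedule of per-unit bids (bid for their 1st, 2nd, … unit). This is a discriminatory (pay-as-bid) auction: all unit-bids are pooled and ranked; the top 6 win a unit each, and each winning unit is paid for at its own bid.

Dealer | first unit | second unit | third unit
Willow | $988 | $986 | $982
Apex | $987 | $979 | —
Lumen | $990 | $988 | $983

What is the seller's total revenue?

All unit-bids, highest first — top 6: 990 (Lumen-1), 988 (Willow-1), 988 (Lumen-2), 987 (Apex-1), 986 (Willow-2), 983 (Lumen-3)
Next rejected bid: $982 (not a price — pay-as-bid).
Each winning unit pays its own bid.
Revenue = 990 + 988 + 988 + 987 + 986 + 983 = $5,922.

Total revenue: $5,922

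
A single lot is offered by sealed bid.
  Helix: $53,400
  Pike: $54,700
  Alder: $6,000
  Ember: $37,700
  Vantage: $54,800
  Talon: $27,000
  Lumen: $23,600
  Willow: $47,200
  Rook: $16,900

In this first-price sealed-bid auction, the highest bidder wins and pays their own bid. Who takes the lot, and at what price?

Sorting bids: 54,800 (Vantage) > 54,700 (Pike) > 53,400 (Helix) > 47,200 (Willow) > 37,700 (Ember) > 27,000 (Talon) > …
Vantage is highest → pays own bid, $54,800.

Vantage pays $54,800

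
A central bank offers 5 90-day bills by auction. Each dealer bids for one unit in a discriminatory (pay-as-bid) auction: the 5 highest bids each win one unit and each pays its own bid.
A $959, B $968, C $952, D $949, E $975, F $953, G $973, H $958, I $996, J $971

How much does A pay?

A pays $0

Bids ranked high→low: 996 (I), 975 (E), 973 (G), 971 (J), 968 (B), 959 (A), 958 (H), …
Top 5: I, E, G, J, B.
A does not win → $0.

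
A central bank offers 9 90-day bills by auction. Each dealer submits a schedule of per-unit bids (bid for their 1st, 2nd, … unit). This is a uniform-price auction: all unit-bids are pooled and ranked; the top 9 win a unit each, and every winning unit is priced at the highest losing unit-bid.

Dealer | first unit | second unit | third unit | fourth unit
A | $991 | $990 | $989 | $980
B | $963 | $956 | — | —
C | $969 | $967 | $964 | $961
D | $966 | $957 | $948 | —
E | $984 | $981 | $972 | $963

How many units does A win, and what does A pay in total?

A: 4 units, pays $3,864

All unit-bids, highest first — top 9: 991 (A-1), 990 (A-2), 989 (A-3), 984 (E-1), 981 (E-2), 980 (A-4), 972 (E-3), 969 (C-1), 967 (C-2)
Highest rejected unit-bid = $966.
A wins 4 unit(s) at $966 each.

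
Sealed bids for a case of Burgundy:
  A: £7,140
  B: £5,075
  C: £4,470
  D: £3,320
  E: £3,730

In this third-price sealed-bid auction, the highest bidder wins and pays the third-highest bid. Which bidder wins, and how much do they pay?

A pays £4,470

Bids ranked: 7,140 (A) > 5,075 (B) > 4,470 (C) > 3,730 (E) > 3,320 (D)
A wins; payment is bid #3 in the ranking = £4,470.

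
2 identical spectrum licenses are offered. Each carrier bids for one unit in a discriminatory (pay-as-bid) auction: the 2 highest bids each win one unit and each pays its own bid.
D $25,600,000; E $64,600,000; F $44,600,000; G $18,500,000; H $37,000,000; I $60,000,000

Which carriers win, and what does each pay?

E $64,600,000, I $60,000,000

Sorting: 64,600,000 (E), 60,000,000 (I), 44,600,000 (F), 37,000,000 (H), …
Top 2: E, I.
Each winner pays its own bid: E $64,600,000, I $60,000,000.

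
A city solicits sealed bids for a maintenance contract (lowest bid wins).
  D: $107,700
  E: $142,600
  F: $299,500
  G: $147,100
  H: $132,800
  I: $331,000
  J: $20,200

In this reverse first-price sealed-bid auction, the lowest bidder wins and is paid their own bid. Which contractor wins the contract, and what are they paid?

Rule: the lowest bidder wins and is paid their own bid.
Sorting bids: 20,200 (J) < 107,700 (D) < 132,800 (H) < 142,600 (E) < 147,100 (G) < 299,500 (F) < …
J is lowest → is paid own bid, $20,200.

J is paid $20,200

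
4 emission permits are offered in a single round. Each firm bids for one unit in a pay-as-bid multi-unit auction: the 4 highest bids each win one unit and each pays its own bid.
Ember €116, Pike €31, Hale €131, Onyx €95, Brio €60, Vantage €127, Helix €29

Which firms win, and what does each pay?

Bids ranked high→low: 131 (Hale), 127 (Vantage), 116 (Ember), 95 (Onyx), 60 (Brio), 31 (Pike), …
Winners (4 units): Hale, Vantage, Ember, Onyx.
Each winner pays its own bid: Hale €131, Vantage €127, Ember €116, Onyx €95.

Hale €131, Vantage €127, Ember €116, Onyx €95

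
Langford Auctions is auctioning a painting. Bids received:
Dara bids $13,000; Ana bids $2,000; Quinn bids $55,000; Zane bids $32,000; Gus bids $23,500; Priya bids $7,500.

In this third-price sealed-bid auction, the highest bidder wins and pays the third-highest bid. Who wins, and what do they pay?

Third-price sealed-bid auction: the highest bidder wins and pays the third-highest bid.
Bids in order: 55,000 (Quinn) > 32,000 (Zane) > 23,500 (Gus) > 13,000 (Dara) > 7,500 (Priya) > 2,000 (Ana)
Quinn is highest; pays the third-highest bid, $23,500.

Quinn pays $23,500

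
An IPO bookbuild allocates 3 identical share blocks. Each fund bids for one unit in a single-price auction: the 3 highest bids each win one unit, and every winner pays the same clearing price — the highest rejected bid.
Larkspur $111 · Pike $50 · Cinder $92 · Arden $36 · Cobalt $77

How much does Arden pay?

Ordering the bids: 111 (Larkspur), 92 (Cinder), 77 (Cobalt), 50 (Pike), 36 (Arden)
Winners (3 units): Larkspur, Cinder, Cobalt.
First losing bid is Pike's $50, which sets the uniform price.
Arden does not win → pays $0.

Arden pays $0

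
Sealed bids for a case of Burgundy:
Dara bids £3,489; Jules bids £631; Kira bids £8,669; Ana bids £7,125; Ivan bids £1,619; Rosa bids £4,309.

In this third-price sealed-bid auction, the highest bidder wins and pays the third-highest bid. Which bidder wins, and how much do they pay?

Kira pays £4,309

Bids in order: 8,669 (Kira) > 7,125 (Ana) > 4,309 (Rosa) > 3,489 (Dara) > 1,619 (Ivan) > 631 (Jules)
Kira wins; payment is bid #3 in the ranking = £4,309.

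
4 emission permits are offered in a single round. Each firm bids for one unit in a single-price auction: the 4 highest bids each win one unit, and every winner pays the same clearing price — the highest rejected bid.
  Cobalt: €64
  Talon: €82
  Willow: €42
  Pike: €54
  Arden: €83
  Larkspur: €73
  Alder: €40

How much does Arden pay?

Sorting: 83 (Arden), 82 (Talon), 73 (Larkspur), 64 (Cobalt), 54 (Pike), 42 (Willow), …
Top 4: Arden, Talon, Larkspur, Cobalt.
Clearing price = highest rejected bid = €54.
Arden wins → pays €54.

Arden pays €54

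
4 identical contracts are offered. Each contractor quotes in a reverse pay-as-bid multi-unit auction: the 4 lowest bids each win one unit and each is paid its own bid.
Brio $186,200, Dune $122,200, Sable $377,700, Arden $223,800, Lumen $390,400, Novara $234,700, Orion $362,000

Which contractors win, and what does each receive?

Dune $122,200, Brio $186,200, Arden $223,800, Novara $234,700

Bids ranked low→high: 122,200 (Dune), 186,200 (Brio), 223,800 (Arden), 234,700 (Novara), 362,000 (Orion), 377,700 (Sable), …
The 4 lowest are Dune, Brio, Arden, Novara.
Each winner is paid its own bid: Dune $122,200, Brio $186,200, Arden $223,800, Novara $234,700.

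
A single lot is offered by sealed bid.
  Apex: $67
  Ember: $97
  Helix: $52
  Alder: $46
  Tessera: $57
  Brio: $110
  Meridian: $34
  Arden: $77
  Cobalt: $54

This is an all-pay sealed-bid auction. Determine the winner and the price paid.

Brio pays $110

Sorting bids: 110 (Brio) > 97 (Ember) > 77 (Arden) > 67 (Apex) > 57 (Tessera) > 54 (Cobalt) > …
Brio is highest and takes the item; every bidder forfeits their bid.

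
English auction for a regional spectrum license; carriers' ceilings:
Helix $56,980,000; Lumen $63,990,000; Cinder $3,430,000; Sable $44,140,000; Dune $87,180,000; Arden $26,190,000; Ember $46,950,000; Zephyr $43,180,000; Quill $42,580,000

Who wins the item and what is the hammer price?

Dune wins at $63,990,000

Rule: the price rises until one bidder remains; the winner pays the price at which the last rival dropped out.
Limits in order: 87,180,000 (Dune) > 63,990,000 (Lumen) > 56,980,000 (Helix) > 46,950,000 (Ember) > 44,140,000 (Sable) > 43,180,000 (Zephyr) > …
Once the price passes $63,990,000, only Dune is left; the hammer falls at Lumen's limit of $63,990,000.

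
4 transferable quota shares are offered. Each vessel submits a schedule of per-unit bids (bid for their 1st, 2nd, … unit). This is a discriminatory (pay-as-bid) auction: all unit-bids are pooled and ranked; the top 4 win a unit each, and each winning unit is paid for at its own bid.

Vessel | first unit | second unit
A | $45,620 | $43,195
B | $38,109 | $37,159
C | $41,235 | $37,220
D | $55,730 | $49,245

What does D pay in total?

D pays $104,975

All unit-bids, highest first — top 4: 55,730 (D-1), 49,245 (D-2), 45,620 (A-1), 43,195 (A-2)
Next rejected bid: $41,235 (not a price — pay-as-bid).
D's winning unit-bids: 55,730 + 49,245 = $104,975.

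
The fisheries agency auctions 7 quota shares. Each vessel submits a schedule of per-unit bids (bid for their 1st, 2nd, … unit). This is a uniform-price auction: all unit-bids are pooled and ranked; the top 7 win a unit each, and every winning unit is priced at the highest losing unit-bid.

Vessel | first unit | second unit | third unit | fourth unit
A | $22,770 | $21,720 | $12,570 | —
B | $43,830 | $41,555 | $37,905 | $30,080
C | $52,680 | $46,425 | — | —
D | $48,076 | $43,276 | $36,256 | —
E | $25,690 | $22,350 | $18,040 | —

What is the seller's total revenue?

Merging the schedules and taking the best 7: 52,680 (C-1), 48,076 (D-1), 46,425 (C-2), 43,830 (B-1), 43,276 (D-2), 41,555 (B-2), 37,905 (B-3)
The (k+1)-th unit-bid is $36,256.
Allocation: B 3, C 2, D 2. Every unit priced at $36,256.
Revenue = 7 × 36,256 = $253,792.

Total revenue: $253,792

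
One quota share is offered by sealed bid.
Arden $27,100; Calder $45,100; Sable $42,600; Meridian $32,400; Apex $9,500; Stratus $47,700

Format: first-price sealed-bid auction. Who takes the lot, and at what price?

Rule: the highest bidder wins and pays their own bid.
Sorting bids: 47,700 (Stratus) > 45,100 (Calder) > 42,600 (Sable) > 32,400 (Meridian) > 27,100 (Arden) > 9,500 (Apex)
First-price: Stratus pays what they bid, $47,700.

Stratus pays $47,700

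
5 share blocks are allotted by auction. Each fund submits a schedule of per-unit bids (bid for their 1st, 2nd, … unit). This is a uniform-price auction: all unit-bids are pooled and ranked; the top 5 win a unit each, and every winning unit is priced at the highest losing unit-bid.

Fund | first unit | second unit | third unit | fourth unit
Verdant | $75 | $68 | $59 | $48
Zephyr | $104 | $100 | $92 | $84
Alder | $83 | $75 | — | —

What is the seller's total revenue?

All unit-bids, highest first — top 5: 104 (Zephyr-1), 100 (Zephyr-2), 92 (Zephyr-3), 84 (Zephyr-4), 83 (Alder-1)
Highest rejected unit-bid = $75.
Allocation: Alder 1, Zephyr 4. Every unit priced at $75.
Revenue = 5 × 75 = $375.

Total revenue: $375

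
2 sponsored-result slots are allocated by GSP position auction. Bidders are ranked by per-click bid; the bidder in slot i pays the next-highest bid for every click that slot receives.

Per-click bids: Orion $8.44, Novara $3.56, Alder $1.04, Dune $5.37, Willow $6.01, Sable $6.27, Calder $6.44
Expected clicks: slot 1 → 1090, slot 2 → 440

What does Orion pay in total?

Per-click bids in order: $8.44 (Orion) > $6.44 (Calder) > $6.27 (Sable) > …
Orion holds slot 1 → pays next bid $6.44 × 1090 clicks = $7019.60.

Orion pays $7019.60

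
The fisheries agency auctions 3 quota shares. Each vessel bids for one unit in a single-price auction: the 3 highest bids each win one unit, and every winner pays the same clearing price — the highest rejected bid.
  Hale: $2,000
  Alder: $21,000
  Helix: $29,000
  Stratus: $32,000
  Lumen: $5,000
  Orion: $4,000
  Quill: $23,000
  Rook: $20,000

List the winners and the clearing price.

Stratus, Helix, Quill; each pays $21,000

Ordering the bids: 32,000 (Stratus), 29,000 (Helix), 23,000 (Quill), 21,000 (Alder), 20,000 (Rook), …
Top 3: Stratus, Helix, Quill.
Clearing price = highest rejected bid = $21,000.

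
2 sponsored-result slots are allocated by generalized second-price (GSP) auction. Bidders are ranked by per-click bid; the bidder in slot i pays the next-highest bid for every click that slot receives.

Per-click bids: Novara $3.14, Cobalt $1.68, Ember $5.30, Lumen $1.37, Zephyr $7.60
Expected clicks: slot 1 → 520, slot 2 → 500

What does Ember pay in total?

Sorting advertisers: $7.60 (Zephyr) > $5.30 (Ember) > $3.14 (Novara) > …
Ember holds slot 2 → pays next bid $3.14 × 500 clicks = $1570.00.

Ember pays $1570.00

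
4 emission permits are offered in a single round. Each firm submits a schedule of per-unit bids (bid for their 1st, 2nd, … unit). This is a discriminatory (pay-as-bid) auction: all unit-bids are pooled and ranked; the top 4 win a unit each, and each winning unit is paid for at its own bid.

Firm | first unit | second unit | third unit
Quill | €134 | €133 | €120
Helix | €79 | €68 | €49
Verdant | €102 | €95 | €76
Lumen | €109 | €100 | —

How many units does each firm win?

All unit-bids, highest first — top 4: 134 (Quill-1), 133 (Quill-2), 120 (Quill-3), 109 (Lumen-1)
Next rejected bid: €102 (not a price — pay-as-bid).
Allocation: Lumen 1, Quill 3.

Lumen 1, Quill 3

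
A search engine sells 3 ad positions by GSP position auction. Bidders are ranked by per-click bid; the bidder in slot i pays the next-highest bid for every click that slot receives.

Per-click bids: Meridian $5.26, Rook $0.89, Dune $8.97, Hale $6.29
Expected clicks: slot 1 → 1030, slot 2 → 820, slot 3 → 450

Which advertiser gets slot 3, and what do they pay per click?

Meridian; $0.89 per click

Sorting advertisers: $8.97 (Dune) > $6.29 (Hale) > $5.26 (Meridian) > $0.89 (Rook)
Slot 3 goes to the third-ranked bidder, Meridian, who pays the next bid down: $0.89/click.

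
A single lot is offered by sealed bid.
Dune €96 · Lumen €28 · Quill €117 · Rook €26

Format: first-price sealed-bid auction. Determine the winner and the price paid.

Bids in order: 117 (Quill) > 96 (Dune) > 28 (Lumen) > 26 (Rook)
Quill has the highest bid and pays exactly that: €117.

Quill pays €117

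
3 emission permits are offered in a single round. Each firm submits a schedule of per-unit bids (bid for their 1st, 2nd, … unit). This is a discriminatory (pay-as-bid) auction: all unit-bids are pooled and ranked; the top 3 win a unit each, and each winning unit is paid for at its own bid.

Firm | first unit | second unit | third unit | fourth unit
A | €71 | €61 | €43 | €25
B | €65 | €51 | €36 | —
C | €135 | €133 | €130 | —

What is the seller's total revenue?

Total revenue: €398

Pooled unit-bids ranked (top 3): 135 (C-1), 133 (C-2), 130 (C-3)
Next rejected bid: €71 (not a price — pay-as-bid).
Each winning unit pays its own bid.
Revenue = 135 + 133 + 130 = €398.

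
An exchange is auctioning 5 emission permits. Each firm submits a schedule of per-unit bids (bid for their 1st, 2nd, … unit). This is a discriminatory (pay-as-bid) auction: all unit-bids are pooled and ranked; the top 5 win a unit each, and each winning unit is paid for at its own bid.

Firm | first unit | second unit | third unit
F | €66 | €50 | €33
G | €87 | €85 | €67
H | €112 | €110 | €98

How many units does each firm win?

All unit-bids, highest first — top 5: 112 (H-1), 110 (H-2), 98 (H-3), 87 (G-1), 85 (G-2)
Next rejected bid: €67 (not a price — pay-as-bid).
Allocation: G 2, H 3.

G 2, H 3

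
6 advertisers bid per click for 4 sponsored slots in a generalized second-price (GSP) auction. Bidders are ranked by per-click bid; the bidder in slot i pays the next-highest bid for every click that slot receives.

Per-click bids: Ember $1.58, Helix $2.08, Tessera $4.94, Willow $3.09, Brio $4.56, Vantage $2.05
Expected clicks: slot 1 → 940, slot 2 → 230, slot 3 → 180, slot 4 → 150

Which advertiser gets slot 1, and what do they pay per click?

Per-click bids in order: $4.94 (Tessera) > $4.56 (Brio) > $3.09 (Willow) > $2.08 (Helix) > $2.05 (Vantage) > …
Slot 1 goes to the first-ranked bidder, Tessera, who pays the next bid down: $4.56/click.

Tessera; $4.56 per click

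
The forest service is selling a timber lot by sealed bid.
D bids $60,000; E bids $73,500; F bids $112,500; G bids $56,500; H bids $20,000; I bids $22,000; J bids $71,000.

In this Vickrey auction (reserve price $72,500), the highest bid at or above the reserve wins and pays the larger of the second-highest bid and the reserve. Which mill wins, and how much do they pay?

Bids ranked: 112,500 (F) > 73,500 (E) > 71,000 (J) > 60,000 (D) > 56,500 (G) > 22,000 (I) > …
F has the top bid at or above the reserve ($112,500).
max(second-highest $73,500, reserve $72,500) = $73,500; the reserve does not bind.

F pays $73,500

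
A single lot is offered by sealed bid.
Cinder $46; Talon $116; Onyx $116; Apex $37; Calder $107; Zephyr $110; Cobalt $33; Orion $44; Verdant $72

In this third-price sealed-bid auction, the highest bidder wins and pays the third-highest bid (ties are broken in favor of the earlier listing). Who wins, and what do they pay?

Talon pays $110

Sorting bids: 116 (Talon) > 116 (Onyx) > 110 (Zephyr) > 107 (Calder) > 72 (Verdant) > 46 (Cinder) > …
Talon and Onyx tie at $116; tie-break gives it to Talon.
Talon is highest; pays the third-highest bid, $110.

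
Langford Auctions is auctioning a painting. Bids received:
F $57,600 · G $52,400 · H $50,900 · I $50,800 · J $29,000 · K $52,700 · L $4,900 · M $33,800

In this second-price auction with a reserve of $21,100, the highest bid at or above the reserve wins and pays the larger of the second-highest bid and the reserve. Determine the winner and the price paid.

Rule: the highest bid at or above the reserve wins and pays the larger of the second-highest bid and the reserve.
Sorting bids: 57,600 (F) > 52,700 (K) > 52,400 (G) > 50,900 (H) > 50,800 (I) > 33,800 (M) > …
F has the top bid at or above the reserve ($57,600).
max(second-highest $52,700, reserve $21,100) = $52,700; the reserve does not bind.

F pays $52,700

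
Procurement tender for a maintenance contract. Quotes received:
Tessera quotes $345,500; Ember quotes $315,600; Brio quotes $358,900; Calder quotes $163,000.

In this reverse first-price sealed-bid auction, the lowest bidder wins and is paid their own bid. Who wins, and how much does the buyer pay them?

Bids in order: 163,000 (Calder) < 315,600 (Ember) < 345,500 (Tessera) < 358,900 (Brio)
First-price: Calder is paid what they bid, $163,000.

Calder is paid $163,000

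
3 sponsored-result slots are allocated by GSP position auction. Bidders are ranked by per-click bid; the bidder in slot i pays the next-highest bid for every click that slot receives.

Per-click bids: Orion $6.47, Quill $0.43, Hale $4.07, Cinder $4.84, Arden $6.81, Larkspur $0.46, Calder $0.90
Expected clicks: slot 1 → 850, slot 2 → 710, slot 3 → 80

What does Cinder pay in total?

Per-click bids in order: $6.81 (Arden) > $6.47 (Orion) > $4.84 (Cinder) > $4.07 (Hale) > …
Cinder holds slot 3 → pays next bid $4.07 × 80 clicks = $325.60.

Cinder pays $325.60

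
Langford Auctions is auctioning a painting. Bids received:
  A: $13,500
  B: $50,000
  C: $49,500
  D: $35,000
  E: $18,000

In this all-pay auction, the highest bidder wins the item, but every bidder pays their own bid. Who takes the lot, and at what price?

B pays $50,000

Bids ranked: 50,000 (B) > 49,500 (C) > 35,000 (D) > 18,000 (E) > 13,500 (A)
B wins with the top bid; all bids are sunk regardless.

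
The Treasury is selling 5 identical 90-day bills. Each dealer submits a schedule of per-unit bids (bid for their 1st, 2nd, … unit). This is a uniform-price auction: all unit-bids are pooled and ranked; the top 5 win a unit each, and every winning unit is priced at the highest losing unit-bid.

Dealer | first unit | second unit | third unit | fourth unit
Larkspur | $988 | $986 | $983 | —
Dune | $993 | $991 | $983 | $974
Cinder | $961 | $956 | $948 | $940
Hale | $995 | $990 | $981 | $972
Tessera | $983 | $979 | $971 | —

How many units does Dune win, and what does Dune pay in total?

Dune: 2 units, pays $1,972

Merging the schedules and taking the best 5: 995 (Hale-1), 993 (Dune-1), 991 (Dune-2), 990 (Hale-2), 988 (Larkspur-1)
First bid not allocated: $986.
Dune wins 2 unit(s) at $986 each.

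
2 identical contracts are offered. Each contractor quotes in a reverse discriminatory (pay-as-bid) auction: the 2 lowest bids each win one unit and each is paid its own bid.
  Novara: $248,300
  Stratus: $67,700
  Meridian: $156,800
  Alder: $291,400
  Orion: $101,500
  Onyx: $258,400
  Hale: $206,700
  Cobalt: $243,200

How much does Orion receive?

Ordering the bids: 67,700 (Stratus), 101,500 (Orion), 156,800 (Meridian), 206,700 (Hale), …
Winners (2 units): Stratus, Orion.
Orion wins → own bid $101,500.

Orion is paid $101,500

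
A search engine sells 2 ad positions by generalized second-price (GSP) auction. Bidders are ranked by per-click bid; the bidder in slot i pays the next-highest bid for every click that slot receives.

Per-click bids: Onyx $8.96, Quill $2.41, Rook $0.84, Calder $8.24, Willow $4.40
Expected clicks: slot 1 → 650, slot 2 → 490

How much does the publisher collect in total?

Per-click bids in order: $8.96 (Onyx) > $8.24 (Calder) > $4.40 (Willow) > …
Slot 1: Onyx pays $8.24 × 650 = $5356.00
Slot 2: Calder pays $4.40 × 490 = $2156.00
Total = $7512.00

Total revenue: $7512.00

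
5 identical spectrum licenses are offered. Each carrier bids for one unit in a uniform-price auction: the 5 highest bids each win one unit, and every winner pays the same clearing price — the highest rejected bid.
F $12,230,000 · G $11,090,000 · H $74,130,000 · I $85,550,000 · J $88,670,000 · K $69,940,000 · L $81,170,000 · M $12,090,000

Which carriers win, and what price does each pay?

Bids ranked high→low: 88,670,000 (J), 85,550,000 (I), 81,170,000 (L), 74,130,000 (H), 69,940,000 (K), 12,230,000 (F), 12,090,000 (M), …
The 5 highest are J, I, L, H, K.
Highest unsuccessful bid: $12,230,000 → clearing price.

J, I, L, H, K; each pays $12,230,000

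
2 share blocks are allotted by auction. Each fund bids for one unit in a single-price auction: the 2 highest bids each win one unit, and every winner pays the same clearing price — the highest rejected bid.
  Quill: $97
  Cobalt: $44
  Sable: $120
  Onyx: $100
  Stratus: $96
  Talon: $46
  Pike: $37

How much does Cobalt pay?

Cobalt pays $0

Sorting: 120 (Sable), 100 (Onyx), 97 (Quill), 96 (Stratus), …
Winners (2 units): Sable, Onyx.
First losing bid is Quill's $97, which sets the uniform price.
Cobalt does not win → pays $0.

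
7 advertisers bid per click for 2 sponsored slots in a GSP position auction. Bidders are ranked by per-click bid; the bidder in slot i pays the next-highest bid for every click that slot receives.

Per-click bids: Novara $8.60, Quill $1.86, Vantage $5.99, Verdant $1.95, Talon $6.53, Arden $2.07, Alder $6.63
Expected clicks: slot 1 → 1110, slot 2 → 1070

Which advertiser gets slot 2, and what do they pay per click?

Alder; $6.53 per click

Per-click bids in order: $8.60 (Novara) > $6.63 (Alder) > $6.53 (Talon) > …
Slot 2 goes to the second-ranked bidder, Alder, who pays the next bid down: $6.53/click.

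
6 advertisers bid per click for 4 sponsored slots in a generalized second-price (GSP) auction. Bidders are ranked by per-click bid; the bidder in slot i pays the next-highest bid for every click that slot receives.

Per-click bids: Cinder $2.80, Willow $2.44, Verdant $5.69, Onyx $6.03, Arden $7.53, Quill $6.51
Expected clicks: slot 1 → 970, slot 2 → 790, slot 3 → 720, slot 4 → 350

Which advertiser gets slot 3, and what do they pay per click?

Per-click bids in order: $7.53 (Arden) > $6.51 (Quill) > $6.03 (Onyx) > $5.69 (Verdant) > $2.80 (Cinder) > …
Slot 3 goes to the third-ranked bidder, Onyx, who pays the next bid down: $5.69/click.

Onyx; $5.69 per click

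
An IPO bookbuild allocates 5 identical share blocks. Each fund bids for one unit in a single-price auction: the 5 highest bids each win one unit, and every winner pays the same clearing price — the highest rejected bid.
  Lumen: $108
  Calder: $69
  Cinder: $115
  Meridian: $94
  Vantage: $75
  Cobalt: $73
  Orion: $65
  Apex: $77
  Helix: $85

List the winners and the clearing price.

Cinder, Lumen, Meridian, Helix, Apex; each pays $75

Sorting: 115 (Cinder), 108 (Lumen), 94 (Meridian), 85 (Helix), 77 (Apex), 75 (Vantage), 73 (Cobalt), …
Top 5: Cinder, Lumen, Meridian, Helix, Apex.
First losing bid is Vantage's $75, which sets the uniform price.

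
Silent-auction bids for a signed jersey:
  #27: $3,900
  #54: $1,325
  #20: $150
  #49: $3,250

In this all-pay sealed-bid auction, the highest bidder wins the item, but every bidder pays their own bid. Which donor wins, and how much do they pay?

#27 pays $3,900

Sorting bids: 3,900 (#27) > 3,250 (#49) > 1,325 (#54) > 150 (#20)
#27 wins with the top bid; all bids are sunk regardless.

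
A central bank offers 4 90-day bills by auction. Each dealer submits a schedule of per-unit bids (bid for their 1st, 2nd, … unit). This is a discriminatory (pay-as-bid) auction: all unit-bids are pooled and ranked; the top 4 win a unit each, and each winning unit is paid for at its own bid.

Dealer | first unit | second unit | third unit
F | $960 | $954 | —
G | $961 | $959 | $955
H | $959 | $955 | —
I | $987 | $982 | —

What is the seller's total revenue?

All unit-bids, highest first — top 4: 987 (I-1), 982 (I-2), 961 (G-1), 960 (F-1)
Next rejected bid: $959 (not a price — pay-as-bid).
Each winning unit pays its own bid.
Revenue = 987 + 982 + 961 + 960 = $3,890.

Total revenue: $3,890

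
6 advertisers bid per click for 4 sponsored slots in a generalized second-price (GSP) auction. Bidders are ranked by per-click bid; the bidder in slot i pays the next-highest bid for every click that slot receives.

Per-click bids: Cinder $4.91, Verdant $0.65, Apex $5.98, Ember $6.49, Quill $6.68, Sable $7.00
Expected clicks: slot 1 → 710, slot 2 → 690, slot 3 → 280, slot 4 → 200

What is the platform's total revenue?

Per-click bids in order: $7.00 (Sable) > $6.68 (Quill) > $6.49 (Ember) > $5.98 (Apex) > $4.91 (Cinder) > …
Slot 1: Sable pays $6.68 × 710 = $4742.80
Slot 2: Quill pays $6.49 × 690 = $4478.10
Slot 3: Ember pays $5.98 × 280 = $1674.40
Slot 4: Apex pays $4.91 × 200 = $982.00
Total = $11877.30

Total revenue: $11877.30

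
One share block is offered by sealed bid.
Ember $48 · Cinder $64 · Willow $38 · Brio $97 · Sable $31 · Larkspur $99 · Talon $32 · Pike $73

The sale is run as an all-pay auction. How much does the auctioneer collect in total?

Rule: the highest bidder wins the item, but every bidder pays their own bid.
Sorting bids: 99 (Larkspur) > 97 (Brio) > 73 (Pike) > 64 (Cinder) > 48 (Ember) > 38 (Willow) > …
Larkspur wins with the top bid; all bids are sunk regardless.
Every bidder forfeits their bid regardless of winning.
Revenue = 48 + 64 + 38 + 97 + 31 + 99 + 32 + 73 = $482.

Total revenue: $482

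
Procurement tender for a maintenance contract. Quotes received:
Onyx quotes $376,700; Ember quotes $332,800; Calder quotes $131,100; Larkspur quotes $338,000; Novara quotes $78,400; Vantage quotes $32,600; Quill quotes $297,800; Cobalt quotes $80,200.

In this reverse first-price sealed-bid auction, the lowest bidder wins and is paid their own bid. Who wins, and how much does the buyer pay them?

Vantage is paid $32,600

Rule: the lowest bidder wins and is paid their own bid.
Bids ranked: 32,600 (Vantage) < 78,400 (Novara) < 80,200 (Cobalt) < 131,100 (Calder) < 297,800 (Quill) < 332,800 (Ember) < …
Vantage is lowest → is paid own bid, $32,600.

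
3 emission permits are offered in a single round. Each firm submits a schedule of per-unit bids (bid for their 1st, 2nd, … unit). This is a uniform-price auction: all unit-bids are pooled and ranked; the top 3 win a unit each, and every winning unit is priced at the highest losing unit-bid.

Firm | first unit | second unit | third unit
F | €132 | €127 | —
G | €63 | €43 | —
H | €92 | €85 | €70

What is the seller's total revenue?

Total revenue: €255

Merging the schedules and taking the best 3: 132 (F-1), 127 (F-2), 92 (H-1)
Highest rejected unit-bid = €85.
Allocation: F 2, H 1. Every unit priced at €85.
Revenue = 3 × 85 = €255.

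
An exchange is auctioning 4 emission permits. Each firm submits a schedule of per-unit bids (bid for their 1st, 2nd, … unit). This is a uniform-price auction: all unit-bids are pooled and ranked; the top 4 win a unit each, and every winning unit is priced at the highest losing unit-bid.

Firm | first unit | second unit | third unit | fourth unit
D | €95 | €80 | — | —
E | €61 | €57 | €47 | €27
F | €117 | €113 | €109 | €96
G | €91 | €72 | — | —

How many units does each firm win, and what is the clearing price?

F 4; clearing price €95

Pooled unit-bids ranked (top 4): 117 (F-1), 113 (F-2), 109 (F-3), 96 (F-4)
First bid not allocated: €95.
Allocation: F 4.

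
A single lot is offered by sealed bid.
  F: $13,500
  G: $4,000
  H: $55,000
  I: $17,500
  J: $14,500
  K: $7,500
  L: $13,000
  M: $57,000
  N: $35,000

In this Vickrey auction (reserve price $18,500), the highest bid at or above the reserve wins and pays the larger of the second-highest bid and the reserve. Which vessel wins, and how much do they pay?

M pays $55,000

Bids in order: 57,000 (M) > 55,000 (H) > 35,000 (N) > 17,500 (I) > 14,500 (J) > 13,500 (F) > …
Highest eligible bid: M at $57,000.
Second-highest bid $55,000 exceeds the reserve $18,500 → payment $55,000.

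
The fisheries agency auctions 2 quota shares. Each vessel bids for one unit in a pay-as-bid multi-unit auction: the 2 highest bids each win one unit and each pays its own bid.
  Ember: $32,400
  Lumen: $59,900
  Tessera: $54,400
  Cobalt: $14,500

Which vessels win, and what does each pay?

Ordering the bids: 59,900 (Lumen), 54,400 (Tessera), 32,400 (Ember), 14,500 (Cobalt)
Winners (2 units): Lumen, Tessera.
Each winner pays its own bid: Lumen $59,900, Tessera $54,400.

Lumen $59,900, Tessera $54,400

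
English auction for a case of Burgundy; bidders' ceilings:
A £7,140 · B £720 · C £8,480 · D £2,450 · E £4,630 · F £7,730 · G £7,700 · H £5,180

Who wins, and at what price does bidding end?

Limits in order: 8,480 (C) > 7,730 (F) > 7,700 (G) > 7,140 (A) > 5,180 (H) > 4,630 (E) > …
F is the last rival to drop out, at £7,730; C remains and wins at that price.

C wins at £7,730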